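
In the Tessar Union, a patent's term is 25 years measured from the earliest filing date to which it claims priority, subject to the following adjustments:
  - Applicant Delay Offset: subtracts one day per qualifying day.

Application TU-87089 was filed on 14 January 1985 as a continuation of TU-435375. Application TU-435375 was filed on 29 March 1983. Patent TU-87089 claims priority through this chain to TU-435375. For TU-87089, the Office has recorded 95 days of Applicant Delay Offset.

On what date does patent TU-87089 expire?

December 25, 2007

Earliest priority filing: 29 March 1983.
Base term: 29 March 1983 + 25 years → 29 March 2008.
Applicant Delay Offset: −95 days → 25 December 2007.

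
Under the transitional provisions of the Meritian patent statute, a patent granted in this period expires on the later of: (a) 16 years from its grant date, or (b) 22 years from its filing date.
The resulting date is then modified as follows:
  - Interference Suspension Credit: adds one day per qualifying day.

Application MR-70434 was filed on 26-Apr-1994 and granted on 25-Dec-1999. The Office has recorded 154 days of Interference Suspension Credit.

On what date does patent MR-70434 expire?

(a) grant + 16 years → 25 December 2015.
(b) filing + 22 years → 26 April 2016.
Later of the two: 26 April 2016.
Interference Suspension Credit: +154 days → 27 September 2016.

September 27, 2016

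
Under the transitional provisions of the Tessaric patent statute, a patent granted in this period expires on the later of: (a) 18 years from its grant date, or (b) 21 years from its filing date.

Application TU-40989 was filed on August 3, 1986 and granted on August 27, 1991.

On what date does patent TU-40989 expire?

2009-08-27

(a) grant + 18 years → 27 August 2009.
(b) filing + 21 years → 3 August 2007.
Later of the two: 27 August 2009.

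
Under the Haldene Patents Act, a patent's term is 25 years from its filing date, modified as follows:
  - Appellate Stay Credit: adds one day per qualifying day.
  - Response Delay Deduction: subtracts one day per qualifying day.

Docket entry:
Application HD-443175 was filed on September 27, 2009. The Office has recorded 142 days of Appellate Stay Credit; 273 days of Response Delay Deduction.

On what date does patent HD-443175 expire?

Base term: filing date + 25 years → 27 September 2034.
Appellate Stay Credit: +142 days → 16 February 2035.
Response Delay Deduction: −273 days → 19 May 2034.

May 19, 2034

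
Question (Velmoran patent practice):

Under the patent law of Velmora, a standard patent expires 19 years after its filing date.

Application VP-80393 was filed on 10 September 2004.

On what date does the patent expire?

Filing date + 19 years → 10 September 2023.

2023-09-10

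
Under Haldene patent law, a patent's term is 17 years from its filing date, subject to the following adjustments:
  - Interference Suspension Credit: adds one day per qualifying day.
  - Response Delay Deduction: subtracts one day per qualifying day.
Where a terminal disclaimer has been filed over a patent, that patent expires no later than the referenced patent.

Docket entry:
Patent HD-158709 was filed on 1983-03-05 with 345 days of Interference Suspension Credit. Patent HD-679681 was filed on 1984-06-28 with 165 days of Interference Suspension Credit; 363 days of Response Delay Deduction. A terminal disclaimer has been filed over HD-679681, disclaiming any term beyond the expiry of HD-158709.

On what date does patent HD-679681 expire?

2000-12-12

Natural term of HD-679681:
  Base: filing + 17 years → 28 June 2001.
  Interference Suspension Credit: +165 days → 10 December 2001.
  Response Delay Deduction: −363 days → 12 December 2000.
Expiry of referenced patent HD-158709:
  Base: filing + 17 years → 5 March 2000.
  Interference Suspension Credit: +345 days → 13 February 2001.
Terminal disclaimer: HD-679681 expires on the earlier of 12 December 2000 and 13 February 2001.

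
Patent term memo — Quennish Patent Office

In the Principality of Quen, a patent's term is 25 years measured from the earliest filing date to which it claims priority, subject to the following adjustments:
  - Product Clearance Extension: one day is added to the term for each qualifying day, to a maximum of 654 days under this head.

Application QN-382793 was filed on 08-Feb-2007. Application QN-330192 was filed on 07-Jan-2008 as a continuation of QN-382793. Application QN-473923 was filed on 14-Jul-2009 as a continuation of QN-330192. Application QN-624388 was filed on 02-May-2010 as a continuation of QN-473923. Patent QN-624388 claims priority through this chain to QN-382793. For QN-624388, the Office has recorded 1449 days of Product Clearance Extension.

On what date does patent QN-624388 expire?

November 23, 2033

Earliest priority filing: 8 February 2007.
Base term: 8 February 2007 + 25 years → 8 February 2032.
Product Clearance Extension: 1449 days claimed exceeds the 654-day cap, so +654 days → 23 November 2033.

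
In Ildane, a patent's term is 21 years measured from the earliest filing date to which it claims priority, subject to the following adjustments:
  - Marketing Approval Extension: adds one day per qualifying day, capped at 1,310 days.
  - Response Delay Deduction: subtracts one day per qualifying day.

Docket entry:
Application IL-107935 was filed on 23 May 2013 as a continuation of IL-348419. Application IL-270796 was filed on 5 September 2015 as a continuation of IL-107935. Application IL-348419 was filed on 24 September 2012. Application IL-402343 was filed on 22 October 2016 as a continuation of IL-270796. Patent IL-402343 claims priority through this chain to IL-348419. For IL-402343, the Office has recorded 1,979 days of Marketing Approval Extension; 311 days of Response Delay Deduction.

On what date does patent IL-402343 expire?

Earliest priority filing: 24 September 2012.
Base term: 24 September 2012 + 21 years → 24 September 2033.
Marketing Approval Extension: 1979 days claimed exceeds the 1310-day cap, so +1310 days → 26 April 2037.
Response Delay Deduction: −311 days → 19 June 2036.

2036-06-19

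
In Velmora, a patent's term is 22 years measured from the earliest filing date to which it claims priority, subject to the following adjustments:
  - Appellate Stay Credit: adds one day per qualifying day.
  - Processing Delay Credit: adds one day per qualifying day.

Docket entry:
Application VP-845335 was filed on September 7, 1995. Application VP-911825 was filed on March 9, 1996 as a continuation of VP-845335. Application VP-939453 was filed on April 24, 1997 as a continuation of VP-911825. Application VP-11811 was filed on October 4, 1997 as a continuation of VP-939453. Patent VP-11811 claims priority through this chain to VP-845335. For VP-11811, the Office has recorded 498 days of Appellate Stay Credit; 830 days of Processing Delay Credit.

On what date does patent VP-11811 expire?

Earliest priority filing: 7 September 1995.
Base term: 7 September 1995 + 22 years → 7 September 2017.
Appellate Stay Credit: +498 days → 18 January 2019.
Processing Delay Credit: +830 days → 27 April 2021.

2021-04-27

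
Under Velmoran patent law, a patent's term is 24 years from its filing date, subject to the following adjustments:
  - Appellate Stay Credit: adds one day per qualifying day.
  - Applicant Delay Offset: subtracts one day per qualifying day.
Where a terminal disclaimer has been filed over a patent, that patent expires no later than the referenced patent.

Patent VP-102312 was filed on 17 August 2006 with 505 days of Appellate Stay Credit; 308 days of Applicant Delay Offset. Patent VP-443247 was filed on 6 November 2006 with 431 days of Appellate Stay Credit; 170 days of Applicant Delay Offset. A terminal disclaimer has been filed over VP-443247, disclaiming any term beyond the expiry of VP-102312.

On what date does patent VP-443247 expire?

Natural term of VP-443247:
  Base: filing + 24 years → 6 November 2030.
  Appellate Stay Credit: +431 days → 11 January 2032.
  Applicant Delay Offset: −170 days → 25 July 2031.
Expiry of referenced patent VP-102312:
  Base: filing + 24 years → 17 August 2030.
  Appellate Stay Credit: +505 days → 4 January 2032.
  Applicant Delay Offset: −308 days → 2 March 2031.
Terminal disclaimer: VP-443247 expires on the earlier of 25 July 2031 and 2 March 2031.

2031-03-02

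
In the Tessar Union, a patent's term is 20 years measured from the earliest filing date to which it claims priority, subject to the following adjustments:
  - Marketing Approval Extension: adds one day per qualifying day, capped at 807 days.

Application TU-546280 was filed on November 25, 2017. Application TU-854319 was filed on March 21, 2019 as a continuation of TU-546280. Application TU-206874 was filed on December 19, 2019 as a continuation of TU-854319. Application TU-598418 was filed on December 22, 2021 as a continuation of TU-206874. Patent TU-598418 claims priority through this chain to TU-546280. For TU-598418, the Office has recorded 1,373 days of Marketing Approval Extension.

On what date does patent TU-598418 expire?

Earliest priority filing: 25 November 2017.
Base term: 25 November 2017 + 20 years → 25 November 2037.
Marketing Approval Extension: 1373 days claimed exceeds the 807-day cap, so +807 days → 10 February 2040.

February 10, 2040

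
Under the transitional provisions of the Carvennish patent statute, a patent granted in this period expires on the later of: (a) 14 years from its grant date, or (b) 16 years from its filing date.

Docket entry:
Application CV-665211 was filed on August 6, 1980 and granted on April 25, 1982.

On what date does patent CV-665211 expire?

August 6, 1996

(a) grant + 14 years → 25 April 1996.
(b) filing + 16 years → 6 August 1996.
Later of the two: 6 August 1996.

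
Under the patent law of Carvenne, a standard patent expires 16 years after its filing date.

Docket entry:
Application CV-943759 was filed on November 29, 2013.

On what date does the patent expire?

2029-11-29

Filing date + 16 years → 29 November 2029.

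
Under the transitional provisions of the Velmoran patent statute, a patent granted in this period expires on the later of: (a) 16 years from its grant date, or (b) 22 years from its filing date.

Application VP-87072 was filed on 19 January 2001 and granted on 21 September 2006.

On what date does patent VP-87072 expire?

2023-01-19

(a) grant + 16 years → 21 September 2022.
(b) filing + 22 years → 19 January 2023.
Later of the two: 19 January 2023.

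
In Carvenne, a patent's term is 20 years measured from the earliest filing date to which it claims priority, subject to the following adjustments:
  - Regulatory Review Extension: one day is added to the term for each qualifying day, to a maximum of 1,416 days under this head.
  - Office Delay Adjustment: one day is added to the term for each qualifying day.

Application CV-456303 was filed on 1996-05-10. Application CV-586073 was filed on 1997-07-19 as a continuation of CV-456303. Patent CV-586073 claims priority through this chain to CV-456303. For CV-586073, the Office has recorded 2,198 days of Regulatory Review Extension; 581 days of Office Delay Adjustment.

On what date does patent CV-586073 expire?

October 28, 2021

Earliest priority filing: 10 May 1996.
Base term: 10 May 1996 + 20 years → 10 May 2016.
Regulatory Review Extension: 2198 days claimed exceeds the 1416-day cap, so +1416 days → 26 March 2020.
Office Delay Adjustment: +581 days → 28 October 2021.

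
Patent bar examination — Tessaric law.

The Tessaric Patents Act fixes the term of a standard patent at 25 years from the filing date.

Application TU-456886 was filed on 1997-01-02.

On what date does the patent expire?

2022-01-02

Filing date + 25 years → 2 January 2022.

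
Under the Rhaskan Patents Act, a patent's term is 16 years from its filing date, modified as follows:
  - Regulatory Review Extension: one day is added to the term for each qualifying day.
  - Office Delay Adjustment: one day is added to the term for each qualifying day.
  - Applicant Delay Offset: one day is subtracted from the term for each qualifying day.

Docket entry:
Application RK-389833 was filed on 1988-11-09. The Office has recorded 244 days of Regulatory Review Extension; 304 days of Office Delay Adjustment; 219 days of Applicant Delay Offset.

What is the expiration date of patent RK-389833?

Base term: filing date + 16 years → 9 November 2004.
Regulatory Review Extension: +244 days → 11 July 2005.
Office Delay Adjustment: +304 days → 11 May 2006.
Applicant Delay Offset: −219 days → 4 October 2005.

October 4, 2005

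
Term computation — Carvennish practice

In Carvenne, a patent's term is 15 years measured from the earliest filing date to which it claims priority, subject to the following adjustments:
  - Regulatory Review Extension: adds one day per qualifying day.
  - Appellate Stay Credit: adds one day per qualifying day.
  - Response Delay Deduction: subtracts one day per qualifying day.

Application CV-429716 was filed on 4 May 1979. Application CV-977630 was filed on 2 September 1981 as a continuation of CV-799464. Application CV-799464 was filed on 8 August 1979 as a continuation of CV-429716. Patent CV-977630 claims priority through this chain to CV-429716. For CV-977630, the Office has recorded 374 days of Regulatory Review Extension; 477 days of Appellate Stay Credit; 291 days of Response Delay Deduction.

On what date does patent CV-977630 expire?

1995-11-15

Earliest priority filing: 4 May 1979.
Base term: 4 May 1979 + 15 years → 4 May 1994.
Regulatory Review Extension: +374 days → 13 May 1995.
Appellate Stay Credit: +477 days → 1 September 1996.
Response Delay Deduction: −291 days → 15 November 1995.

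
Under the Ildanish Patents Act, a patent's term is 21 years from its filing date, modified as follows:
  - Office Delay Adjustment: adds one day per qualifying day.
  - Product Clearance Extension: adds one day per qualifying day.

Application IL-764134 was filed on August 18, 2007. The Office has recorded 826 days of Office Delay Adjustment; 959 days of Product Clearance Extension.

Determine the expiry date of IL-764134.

2033-07-08

Base term: filing date + 21 years → 18 August 2028.
Office Delay Adjustment: +826 days → 22 November 2030.
Product Clearance Extension: +959 days → 8 July 2033.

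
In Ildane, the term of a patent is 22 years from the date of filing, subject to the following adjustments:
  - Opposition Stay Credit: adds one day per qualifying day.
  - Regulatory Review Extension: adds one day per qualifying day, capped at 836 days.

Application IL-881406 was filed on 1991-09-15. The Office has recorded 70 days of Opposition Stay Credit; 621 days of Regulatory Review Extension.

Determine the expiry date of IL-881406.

Base term: filing date + 22 years → 15 September 2013.
Opposition Stay Credit: +70 days → 24 November 2013.
Regulatory Review Extension: 621 days (within the 836-day cap) → +621 days → 7 August 2015.

2015-08-07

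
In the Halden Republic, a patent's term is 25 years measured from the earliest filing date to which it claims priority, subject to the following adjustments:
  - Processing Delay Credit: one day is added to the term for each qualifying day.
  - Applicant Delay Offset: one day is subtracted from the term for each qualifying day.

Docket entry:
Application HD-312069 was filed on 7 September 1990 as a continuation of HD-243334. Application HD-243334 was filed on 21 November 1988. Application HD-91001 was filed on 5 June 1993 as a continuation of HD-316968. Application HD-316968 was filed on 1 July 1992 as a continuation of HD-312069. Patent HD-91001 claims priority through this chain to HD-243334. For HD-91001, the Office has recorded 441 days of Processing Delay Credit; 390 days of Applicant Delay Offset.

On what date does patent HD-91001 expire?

Earliest priority filing: 21 November 1988.
Base term: 21 November 1988 + 25 years → 21 November 2013.
Processing Delay Credit: +441 days → 5 February 2015.
Applicant Delay Offset: −390 days → 11 January 2014.

2014-01-11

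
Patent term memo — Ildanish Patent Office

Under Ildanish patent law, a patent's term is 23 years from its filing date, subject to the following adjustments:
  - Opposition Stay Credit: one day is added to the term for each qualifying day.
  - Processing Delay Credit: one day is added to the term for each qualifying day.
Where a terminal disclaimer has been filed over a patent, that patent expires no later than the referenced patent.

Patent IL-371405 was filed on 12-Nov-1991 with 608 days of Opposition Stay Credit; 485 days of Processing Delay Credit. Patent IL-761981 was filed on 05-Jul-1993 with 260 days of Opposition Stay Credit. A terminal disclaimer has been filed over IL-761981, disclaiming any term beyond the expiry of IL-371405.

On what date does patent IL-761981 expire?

March 22, 2017

Natural term of IL-761981:
  Base: filing + 23 years → 5 July 2016.
  Opposition Stay Credit: +260 days → 22 March 2017.
Expiry of referenced patent IL-371405:
  Base: filing + 23 years → 12 November 2014.
  Opposition Stay Credit: +608 days → 12 July 2016.
  Processing Delay Credit: +485 days → 9 November 2017.
Terminal disclaimer: IL-761981 expires on the earlier of 22 March 2017 and 9 November 2017.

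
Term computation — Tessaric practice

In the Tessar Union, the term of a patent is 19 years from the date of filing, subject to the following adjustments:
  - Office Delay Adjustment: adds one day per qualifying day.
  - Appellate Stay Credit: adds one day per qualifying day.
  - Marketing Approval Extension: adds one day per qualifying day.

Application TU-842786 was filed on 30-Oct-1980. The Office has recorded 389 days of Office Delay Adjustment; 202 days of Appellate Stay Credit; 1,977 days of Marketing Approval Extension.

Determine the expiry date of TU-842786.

2006-11-10

Base term: filing date + 19 years → 30 October 1999.
Office Delay Adjustment: +389 days → 22 November 2000.
Appellate Stay Credit: +202 days → 12 June 2001.
Marketing Approval Extension: +1977 days → 10 November 2006.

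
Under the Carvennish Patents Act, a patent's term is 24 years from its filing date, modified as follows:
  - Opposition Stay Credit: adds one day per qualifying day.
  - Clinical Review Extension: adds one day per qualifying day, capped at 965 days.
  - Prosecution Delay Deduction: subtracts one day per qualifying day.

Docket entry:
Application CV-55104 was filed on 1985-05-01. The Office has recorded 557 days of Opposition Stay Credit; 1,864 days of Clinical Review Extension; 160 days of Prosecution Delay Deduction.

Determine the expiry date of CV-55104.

2013-01-22

Base term: filing date + 24 years → 1 May 2009.
Opposition Stay Credit: +557 days → 9 November 2010.
Clinical Review Extension: 1864 days claimed exceeds the 965-day cap, so +965 days → 1 July 2013.
Prosecution Delay Deduction: −160 days → 22 January 2013.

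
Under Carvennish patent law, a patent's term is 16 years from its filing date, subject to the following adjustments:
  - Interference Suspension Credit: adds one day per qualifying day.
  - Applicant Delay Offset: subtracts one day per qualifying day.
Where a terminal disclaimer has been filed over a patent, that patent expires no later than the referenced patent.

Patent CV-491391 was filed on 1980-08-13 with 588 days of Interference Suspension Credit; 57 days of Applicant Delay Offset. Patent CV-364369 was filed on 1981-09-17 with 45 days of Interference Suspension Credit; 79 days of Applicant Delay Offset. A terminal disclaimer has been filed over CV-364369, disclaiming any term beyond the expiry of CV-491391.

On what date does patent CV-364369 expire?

Natural term of CV-364369:
  Base: filing + 16 years → 17 September 1997.
  Interference Suspension Credit: +45 days → 1 November 1997.
  Applicant Delay Offset: −79 days → 14 August 1997.
Expiry of referenced patent CV-491391:
  Base: filing + 16 years → 13 August 1996.
  Interference Suspension Credit: +588 days → 24 March 1998.
  Applicant Delay Offset: −57 days → 26 January 1998.
Terminal disclaimer: CV-364369 expires on the earlier of 14 August 1997 and 26 January 1998.

1997-08-14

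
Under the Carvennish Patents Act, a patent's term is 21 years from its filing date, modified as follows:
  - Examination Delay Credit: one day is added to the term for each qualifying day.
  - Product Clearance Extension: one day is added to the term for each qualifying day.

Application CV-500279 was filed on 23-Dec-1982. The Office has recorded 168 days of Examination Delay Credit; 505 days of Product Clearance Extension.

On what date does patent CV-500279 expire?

Base term: filing date + 21 years → 23 December 2003.
Examination Delay Credit: +168 days → 8 June 2004.
Product Clearance Extension: +505 days → 26 October 2005.

2005-10-26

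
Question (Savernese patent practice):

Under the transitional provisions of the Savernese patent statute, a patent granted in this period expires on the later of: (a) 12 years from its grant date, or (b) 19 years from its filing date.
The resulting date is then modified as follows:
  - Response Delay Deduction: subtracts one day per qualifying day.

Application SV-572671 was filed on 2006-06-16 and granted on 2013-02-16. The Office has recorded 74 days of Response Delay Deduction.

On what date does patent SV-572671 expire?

April 3, 2025

(a) grant + 12 years → 16 February 2025.
(b) filing + 19 years → 16 June 2025.
Later of the two: 16 June 2025.
Response Delay Deduction: −74 days → 3 April 2025.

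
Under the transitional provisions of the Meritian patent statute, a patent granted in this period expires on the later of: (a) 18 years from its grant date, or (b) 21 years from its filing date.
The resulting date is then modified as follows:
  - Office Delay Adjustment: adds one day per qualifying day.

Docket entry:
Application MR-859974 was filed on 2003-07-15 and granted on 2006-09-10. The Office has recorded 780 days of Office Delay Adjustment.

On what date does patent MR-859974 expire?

2026-10-30

(a) grant + 18 years → 10 September 2024.
(b) filing + 21 years → 15 July 2024.
Later of the two: 10 September 2024.
Office Delay Adjustment: +780 days → 30 October 2026.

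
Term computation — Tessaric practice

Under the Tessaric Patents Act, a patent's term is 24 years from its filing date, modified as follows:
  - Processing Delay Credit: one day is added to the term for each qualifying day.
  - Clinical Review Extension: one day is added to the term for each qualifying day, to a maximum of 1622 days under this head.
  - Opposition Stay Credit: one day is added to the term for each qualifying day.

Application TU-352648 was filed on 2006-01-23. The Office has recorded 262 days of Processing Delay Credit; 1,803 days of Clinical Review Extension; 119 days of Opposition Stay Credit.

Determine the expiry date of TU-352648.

Base term: filing date + 24 years → 23 January 2030.
Processing Delay Credit: +262 days → 12 October 2030.
Clinical Review Extension: 1803 days claimed exceeds the 1622-day cap, so +1622 days → 22 March 2035.
Opposition Stay Credit: +119 days → 19 July 2035.

July 19, 2035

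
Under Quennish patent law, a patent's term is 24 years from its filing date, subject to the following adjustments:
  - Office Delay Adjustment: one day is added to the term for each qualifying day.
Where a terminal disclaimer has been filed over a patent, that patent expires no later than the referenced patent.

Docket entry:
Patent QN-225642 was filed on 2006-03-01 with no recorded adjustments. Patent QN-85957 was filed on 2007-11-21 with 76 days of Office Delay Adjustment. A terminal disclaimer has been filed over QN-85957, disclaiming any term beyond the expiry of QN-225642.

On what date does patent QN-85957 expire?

Natural term of QN-85957:
  Base: filing + 24 years → 21 November 2031.
  Office Delay Adjustment: +76 days → 5 February 2032.
Expiry of referenced patent QN-225642:
  Base: filing + 24 years → 1 March 2030.
Terminal disclaimer: QN-85957 expires on the earlier of 5 February 2032 and 1 March 2030.

March 1, 2030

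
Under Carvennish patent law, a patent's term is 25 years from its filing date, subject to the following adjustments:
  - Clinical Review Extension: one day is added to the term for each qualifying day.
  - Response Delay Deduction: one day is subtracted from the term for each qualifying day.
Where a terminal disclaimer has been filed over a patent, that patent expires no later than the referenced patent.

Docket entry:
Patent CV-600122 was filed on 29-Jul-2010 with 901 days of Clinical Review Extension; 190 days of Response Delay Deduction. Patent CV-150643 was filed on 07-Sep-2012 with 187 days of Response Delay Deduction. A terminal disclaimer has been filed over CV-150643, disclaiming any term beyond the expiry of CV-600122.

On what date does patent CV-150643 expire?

2037-03-04

Natural term of CV-150643:
  Base: filing + 25 years → 7 September 2037.
  Response Delay Deduction: −187 days → 4 March 2037.
Expiry of referenced patent CV-600122:
  Base: filing + 25 years → 29 July 2035.
  Clinical Review Extension: +901 days → 15 January 2038.
  Response Delay Deduction: −190 days → 9 July 2037.
Terminal disclaimer: CV-150643 expires on the earlier of 4 March 2037 and 9 July 2037.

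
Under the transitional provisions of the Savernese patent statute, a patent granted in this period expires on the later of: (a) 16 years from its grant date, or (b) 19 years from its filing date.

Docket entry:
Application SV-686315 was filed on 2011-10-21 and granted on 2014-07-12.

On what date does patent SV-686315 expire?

October 21, 2030

(a) grant + 16 years → 12 July 2030.
(b) filing + 19 years → 21 October 2030.
Later of the two: 21 October 2030.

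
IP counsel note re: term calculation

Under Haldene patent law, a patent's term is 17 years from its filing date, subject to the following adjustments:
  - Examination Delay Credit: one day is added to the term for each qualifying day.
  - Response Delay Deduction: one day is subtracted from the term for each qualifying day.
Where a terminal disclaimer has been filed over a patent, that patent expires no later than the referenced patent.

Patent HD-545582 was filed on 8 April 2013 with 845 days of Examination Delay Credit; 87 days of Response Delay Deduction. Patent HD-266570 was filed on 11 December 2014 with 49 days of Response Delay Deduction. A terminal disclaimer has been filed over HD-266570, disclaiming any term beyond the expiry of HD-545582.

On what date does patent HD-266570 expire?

Natural term of HD-266570:
  Base: filing + 17 years → 11 December 2031.
  Response Delay Deduction: −49 days → 23 October 2031.
Expiry of referenced patent HD-545582:
  Base: filing + 17 years → 8 April 2030.
  Examination Delay Credit: +845 days → 31 July 2032.
  Response Delay Deduction: −87 days → 5 May 2032.
Terminal disclaimer: HD-266570 expires on the earlier of 23 October 2031 and 5 May 2032.

October 23, 2031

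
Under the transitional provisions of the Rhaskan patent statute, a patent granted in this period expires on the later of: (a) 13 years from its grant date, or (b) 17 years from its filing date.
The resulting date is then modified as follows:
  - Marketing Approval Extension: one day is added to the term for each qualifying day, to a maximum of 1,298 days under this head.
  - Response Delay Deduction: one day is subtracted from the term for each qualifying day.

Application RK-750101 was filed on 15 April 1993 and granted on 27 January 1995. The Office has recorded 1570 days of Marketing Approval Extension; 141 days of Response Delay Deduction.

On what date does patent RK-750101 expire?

2013-06-15

(a) grant + 13 years → 27 January 2008.
(b) filing + 17 years → 15 April 2010.
Later of the two: 15 April 2010.
Marketing Approval Extension: 1570 days claimed exceeds the 1298-day cap, so +1298 days → 3 November 2013.
Response Delay Deduction: −141 days → 15 June 2013.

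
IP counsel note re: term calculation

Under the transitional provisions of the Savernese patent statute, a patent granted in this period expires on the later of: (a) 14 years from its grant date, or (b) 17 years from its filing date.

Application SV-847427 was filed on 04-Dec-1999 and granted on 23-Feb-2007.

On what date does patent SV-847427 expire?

February 23, 2021

(a) grant + 14 years → 23 February 2021.
(b) filing + 17 years → 4 December 2016.
Later of the two: 23 February 2021.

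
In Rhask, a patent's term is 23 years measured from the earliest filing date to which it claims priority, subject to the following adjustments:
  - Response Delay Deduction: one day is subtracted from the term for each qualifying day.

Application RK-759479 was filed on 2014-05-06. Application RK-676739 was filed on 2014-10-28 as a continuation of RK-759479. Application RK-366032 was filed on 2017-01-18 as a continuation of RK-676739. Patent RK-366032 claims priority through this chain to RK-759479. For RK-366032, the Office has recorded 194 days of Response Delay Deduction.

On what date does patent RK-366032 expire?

Earliest priority filing: 6 May 2014.
Base term: 6 May 2014 + 23 years → 6 May 2037.
Response Delay Deduction: −194 days → 24 October 2036.

October 24, 2036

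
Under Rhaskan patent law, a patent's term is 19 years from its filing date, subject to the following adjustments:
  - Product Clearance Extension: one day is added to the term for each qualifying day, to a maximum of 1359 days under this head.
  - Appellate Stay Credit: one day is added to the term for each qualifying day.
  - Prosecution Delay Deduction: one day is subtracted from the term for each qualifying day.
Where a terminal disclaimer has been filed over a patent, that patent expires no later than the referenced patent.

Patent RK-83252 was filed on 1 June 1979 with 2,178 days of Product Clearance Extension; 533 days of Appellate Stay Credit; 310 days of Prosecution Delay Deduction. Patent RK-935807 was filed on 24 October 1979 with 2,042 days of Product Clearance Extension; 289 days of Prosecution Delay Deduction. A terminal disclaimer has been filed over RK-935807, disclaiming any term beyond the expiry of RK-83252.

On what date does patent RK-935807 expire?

2001-09-28

Natural term of RK-935807:
  Base: filing + 19 years → 24 October 1998.
  Product Clearance Extension: 2042 days claimed exceeds the 1359-day cap, so +1359 days → 14 July 2002.
  Prosecution Delay Deduction: −289 days → 28 September 2001.
Expiry of referenced patent RK-83252:
  Base: filing + 19 years → 1 June 1998.
  Product Clearance Extension: 2178 days claimed exceeds the 1359-day cap, so +1359 days → 19 February 2002.
  Appellate Stay Credit: +533 days → 6 August 2003.
  Prosecution Delay Deduction: −310 days → 30 September 2002.
Terminal disclaimer: RK-935807 expires on the earlier of 28 September 2001 and 30 September 2002.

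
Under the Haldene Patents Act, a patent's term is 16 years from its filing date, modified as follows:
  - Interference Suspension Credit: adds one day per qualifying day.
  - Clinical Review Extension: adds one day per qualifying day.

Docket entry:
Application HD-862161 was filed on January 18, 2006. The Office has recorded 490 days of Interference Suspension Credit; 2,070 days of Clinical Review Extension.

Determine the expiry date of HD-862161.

Base term: filing date + 16 years → 18 January 2022.
Interference Suspension Credit: +490 days → 23 May 2023.
Clinical Review Extension: +2070 days → 21 January 2029.

January 21, 2029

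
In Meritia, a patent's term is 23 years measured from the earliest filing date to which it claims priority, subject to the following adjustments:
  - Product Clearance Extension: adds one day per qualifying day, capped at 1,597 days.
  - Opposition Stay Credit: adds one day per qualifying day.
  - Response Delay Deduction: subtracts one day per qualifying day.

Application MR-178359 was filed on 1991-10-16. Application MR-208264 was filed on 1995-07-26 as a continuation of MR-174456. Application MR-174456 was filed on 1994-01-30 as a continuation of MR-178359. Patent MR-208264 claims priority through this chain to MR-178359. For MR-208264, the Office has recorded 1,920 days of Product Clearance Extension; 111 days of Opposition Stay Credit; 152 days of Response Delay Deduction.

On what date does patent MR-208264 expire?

Earliest priority filing: 16 October 1991.
Base term: 16 October 1991 + 23 years → 16 October 2014.
Product Clearance Extension: 1920 days claimed exceeds the 1597-day cap, so +1597 days → 1 March 2019.
Opposition Stay Credit: +111 days → 20 June 2019.
Response Delay Deduction: −152 days → 19 January 2019.

January 19, 2019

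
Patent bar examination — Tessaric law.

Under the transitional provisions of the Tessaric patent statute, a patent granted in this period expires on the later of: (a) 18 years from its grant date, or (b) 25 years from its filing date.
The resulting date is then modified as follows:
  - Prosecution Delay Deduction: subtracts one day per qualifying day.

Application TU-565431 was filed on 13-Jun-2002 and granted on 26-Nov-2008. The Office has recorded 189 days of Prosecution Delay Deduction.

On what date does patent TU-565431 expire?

(a) grant + 18 years → 26 November 2026.
(b) filing + 25 years → 13 June 2027.
Later of the two: 13 June 2027.
Prosecution Delay Deduction: −189 days → 6 December 2026.

December 6, 2026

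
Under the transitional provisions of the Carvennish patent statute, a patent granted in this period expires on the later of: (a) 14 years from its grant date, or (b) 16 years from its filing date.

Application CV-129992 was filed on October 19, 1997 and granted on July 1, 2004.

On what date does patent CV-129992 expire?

July 1, 2018

(a) grant + 14 years → 1 July 2018.
(b) filing + 16 years → 19 October 2013.
Later of the two: 1 July 2018.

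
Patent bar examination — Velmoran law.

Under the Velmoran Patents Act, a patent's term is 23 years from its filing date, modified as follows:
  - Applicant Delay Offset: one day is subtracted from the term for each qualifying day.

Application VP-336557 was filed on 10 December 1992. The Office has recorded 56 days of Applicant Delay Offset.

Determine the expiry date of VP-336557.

Base term: filing date + 23 years → 10 December 2015.
Applicant Delay Offset: −56 days → 15 October 2015.

October 15, 2015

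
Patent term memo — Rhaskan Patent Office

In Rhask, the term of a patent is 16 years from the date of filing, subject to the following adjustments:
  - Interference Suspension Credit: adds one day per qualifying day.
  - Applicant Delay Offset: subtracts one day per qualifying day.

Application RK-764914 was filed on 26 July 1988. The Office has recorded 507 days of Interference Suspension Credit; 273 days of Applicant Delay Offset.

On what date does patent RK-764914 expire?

2005-03-17

Base term: filing date + 16 years → 26 July 2004.
Interference Suspension Credit: +507 days → 15 December 2005.
Applicant Delay Offset: −273 days → 17 March 2005.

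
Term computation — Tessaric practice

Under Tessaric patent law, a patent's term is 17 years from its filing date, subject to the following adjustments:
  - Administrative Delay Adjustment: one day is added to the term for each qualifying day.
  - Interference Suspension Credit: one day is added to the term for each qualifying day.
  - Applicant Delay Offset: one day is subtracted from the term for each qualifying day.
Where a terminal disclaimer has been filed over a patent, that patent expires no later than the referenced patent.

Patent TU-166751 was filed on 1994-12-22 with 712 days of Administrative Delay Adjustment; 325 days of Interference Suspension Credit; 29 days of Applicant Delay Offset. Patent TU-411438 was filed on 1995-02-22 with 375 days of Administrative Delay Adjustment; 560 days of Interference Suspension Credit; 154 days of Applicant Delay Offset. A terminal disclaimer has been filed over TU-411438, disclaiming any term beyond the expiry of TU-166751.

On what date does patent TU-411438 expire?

2014-04-13

Natural term of TU-411438:
  Base: filing + 17 years → 22 February 2012.
  Administrative Delay Adjustment: +375 days → 3 March 2013.
  Interference Suspension Credit: +560 days → 14 September 2014.
  Applicant Delay Offset: −154 days → 13 April 2014.
Expiry of referenced patent TU-166751:
  Base: filing + 17 years → 22 December 2011.
  Administrative Delay Adjustment: +712 days → 3 December 2013.
  Interference Suspension Credit: +325 days → 24 October 2014.
  Applicant Delay Offset: −29 days → 25 September 2014.
Terminal disclaimer: TU-411438 expires on the earlier of 13 April 2014 and 25 September 2014.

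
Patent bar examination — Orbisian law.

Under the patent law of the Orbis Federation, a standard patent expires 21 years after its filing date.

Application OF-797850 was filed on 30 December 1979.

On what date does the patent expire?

2000-12-30

Filing date + 21 years → 30 December 2000.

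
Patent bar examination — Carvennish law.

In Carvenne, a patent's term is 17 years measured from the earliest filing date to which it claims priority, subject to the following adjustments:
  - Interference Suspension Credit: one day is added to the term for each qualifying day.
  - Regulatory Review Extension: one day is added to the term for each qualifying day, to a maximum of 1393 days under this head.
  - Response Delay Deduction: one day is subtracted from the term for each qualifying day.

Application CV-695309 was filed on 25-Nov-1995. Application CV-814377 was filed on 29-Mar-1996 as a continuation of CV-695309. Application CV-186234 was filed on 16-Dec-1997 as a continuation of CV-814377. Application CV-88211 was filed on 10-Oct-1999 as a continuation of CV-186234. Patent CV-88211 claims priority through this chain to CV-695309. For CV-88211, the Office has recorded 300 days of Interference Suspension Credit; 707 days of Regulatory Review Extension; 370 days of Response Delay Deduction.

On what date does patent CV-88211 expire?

2014-08-24

Earliest priority filing: 25 November 1995.
Base term: 25 November 1995 + 17 years → 25 November 2012.
Interference Suspension Credit: +300 days → 21 September 2013.
Regulatory Review Extension: 707 days (within the 1393-day cap) → +707 days → 29 August 2015.
Response Delay Deduction: −370 days → 24 August 2014.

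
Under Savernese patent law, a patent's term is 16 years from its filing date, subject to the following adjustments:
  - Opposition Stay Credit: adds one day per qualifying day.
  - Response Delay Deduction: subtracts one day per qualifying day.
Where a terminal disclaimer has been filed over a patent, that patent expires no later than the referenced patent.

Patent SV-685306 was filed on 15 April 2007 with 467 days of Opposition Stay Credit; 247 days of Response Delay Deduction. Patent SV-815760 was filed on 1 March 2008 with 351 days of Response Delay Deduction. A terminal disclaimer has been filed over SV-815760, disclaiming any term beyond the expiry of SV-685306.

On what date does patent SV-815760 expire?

Natural term of SV-815760:
  Base: filing + 16 years → 1 March 2024.
  Response Delay Deduction: −351 days → 16 March 2023.
Expiry of referenced patent SV-685306:
  Base: filing + 16 years → 15 April 2023.
  Opposition Stay Credit: +467 days → 25 July 2024.
  Response Delay Deduction: −247 days → 21 November 2023.
Terminal disclaimer: SV-815760 expires on the earlier of 16 March 2023 and 21 November 2023.

March 16, 2023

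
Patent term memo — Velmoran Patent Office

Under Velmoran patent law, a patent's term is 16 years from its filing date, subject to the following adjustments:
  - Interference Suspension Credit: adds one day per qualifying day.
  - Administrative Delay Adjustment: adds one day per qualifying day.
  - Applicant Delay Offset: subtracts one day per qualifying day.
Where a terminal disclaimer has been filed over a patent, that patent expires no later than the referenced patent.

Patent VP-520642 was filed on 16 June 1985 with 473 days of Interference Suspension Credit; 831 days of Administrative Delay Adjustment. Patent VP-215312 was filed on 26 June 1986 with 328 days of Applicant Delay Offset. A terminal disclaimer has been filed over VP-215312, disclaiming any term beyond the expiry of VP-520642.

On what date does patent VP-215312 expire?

2001-08-02

Natural term of VP-215312:
  Base: filing + 16 years → 26 June 2002.
  Applicant Delay Offset: −328 days → 2 August 2001.
Expiry of referenced patent VP-520642:
  Base: filing + 16 years → 16 June 2001.
  Interference Suspension Credit: +473 days → 2 October 2002.
  Administrative Delay Adjustment: +831 days → 10 January 2005.
Terminal disclaimer: VP-215312 expires on the earlier of 2 August 2001 and 10 January 2005.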